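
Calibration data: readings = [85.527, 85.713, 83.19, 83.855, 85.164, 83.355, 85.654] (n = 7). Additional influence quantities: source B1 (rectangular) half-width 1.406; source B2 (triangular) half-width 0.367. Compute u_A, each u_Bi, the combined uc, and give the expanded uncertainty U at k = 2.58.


mean = (85.527 + 85.713 + 83.19 + 83.855 + 85.164 + 83.355 + 85.654) / 7 = 84.63685714
s = sqrt(sum((x - mean)^2)/(n-1)) = 1.1262586
u_A = s / sqrt(n) = 1.1262586 / sqrt(7) = 0.42568574
u_B1 = 1.406 / sqrt(3) = 0.81175448
u_B2 = 0.367 / sqrt(6) = 0.14982712
uc = sqrt(0.42568574^2 + 0.81175448^2 + 0.14982712^2) = 0.92876361
U = k * uc = 2.58 * 0.92876361
U = 2.3962

2.3962


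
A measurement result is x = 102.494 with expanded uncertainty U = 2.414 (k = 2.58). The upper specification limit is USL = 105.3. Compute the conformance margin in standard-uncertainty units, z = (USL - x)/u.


u = U / k = 2.414 / 2.58 = 0.93565891
margin = |USL - x| = |105.3 - 102.494| = 2.806
z = margin / u = 2.806 / 0.93565891
z = 2.9990

2.9990


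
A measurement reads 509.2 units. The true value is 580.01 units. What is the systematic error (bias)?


Systematic error = measured - true
= 509.2 - 580.01
= -70.8100

-70.8100


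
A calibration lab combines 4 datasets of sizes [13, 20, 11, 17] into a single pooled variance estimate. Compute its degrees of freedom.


nu = sum_i (n_i - 1)
nu = ((13 - 1) + (20 - 1) + (11 - 1) + (17 - 1))
nu = 12 + 19 + 10 + 16
nu = 57

57


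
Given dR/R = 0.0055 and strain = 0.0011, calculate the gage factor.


GF = (dR/R) / epsilon
= 0.0055 / 0.0011
= 5.0000

5.0000


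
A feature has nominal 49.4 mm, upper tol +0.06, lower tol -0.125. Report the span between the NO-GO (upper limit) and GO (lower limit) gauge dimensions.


GO = nominal - lower_tol (smallest hole = maximum material condition)
GO = 49.4 - 0.125 = 49.275
NO-GO = nominal + upper_tol (largest hole = least material condition)
NO-GO = 49.4 + 0.06 = 49.46
spread = NO-GO - GO = 49.46 - 49.275 = 0.1850

0.1850


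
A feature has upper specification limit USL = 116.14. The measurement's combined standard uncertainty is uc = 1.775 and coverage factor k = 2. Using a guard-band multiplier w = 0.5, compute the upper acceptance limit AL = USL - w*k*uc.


U = k * uc = 2 * 1.775 = 3.55
guard band g = w * U = 0.5 * 3.55 = 1.775
AL = USL - g = 116.14 - 1.775
AL = 114.3650

114.3650


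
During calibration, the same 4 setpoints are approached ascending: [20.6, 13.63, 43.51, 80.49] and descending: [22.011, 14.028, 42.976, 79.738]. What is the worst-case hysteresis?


|20.6 - 22.011| = 1.4110
|13.63 - 14.028| = 0.3980
|43.51 - 42.976| = 0.5340
|80.49 - 79.738| = 0.7520
hysteresis = max(diffs) = 1.4110

1.4110


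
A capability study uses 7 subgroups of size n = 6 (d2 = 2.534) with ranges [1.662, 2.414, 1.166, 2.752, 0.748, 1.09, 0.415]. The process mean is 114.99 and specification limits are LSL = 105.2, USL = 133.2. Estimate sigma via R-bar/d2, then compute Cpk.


R_bar = (1.662 + 2.414 + 1.166 + 2.752 + 0.748 + 1.09 + 0.415) / 7 = 1.4638571
sigma = R_bar / d2 = 1.4638571 / 2.534 = 0.57768631
Cp = (USL - LSL)/(6*sigma) = (133.2 - 105.2)/(6*0.57768631) = 8.0782
Cpu = (133.2 - 114.99)/(3*0.57768631) = 10.5074
Cpl = (114.99 - 105.2)/(3*0.57768631) = 5.6490
Cpk = min(Cpu, Cpl) = 5.6490

5.6490


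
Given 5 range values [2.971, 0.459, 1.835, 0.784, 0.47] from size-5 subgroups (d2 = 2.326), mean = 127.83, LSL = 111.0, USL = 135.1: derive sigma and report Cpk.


R_bar = (2.971 + 0.459 + 1.835 + 0.784 + 0.47) / 5 = 1.3038
sigma = R_bar / d2 = 1.3038 / 2.326 = 0.5605331
Cp = (USL - LSL)/(6*sigma) = (135.1 - 111.0)/(6*0.5605331) = 7.1658
Cpu = (135.1 - 127.83)/(3*0.5605331) = 4.3233
Cpl = (127.83 - 111.0)/(3*0.5605331) = 10.0083
Cpk = min(Cpu, Cpl) = 4.3233

4.3233


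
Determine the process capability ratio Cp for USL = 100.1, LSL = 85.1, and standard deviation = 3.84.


Cp = (USL - LSL) / (6 * sigma)
= (100.1 - 85.1) / (6 * 3.84)
= 15.0000 / 23.0400
= 0.6510

0.6510


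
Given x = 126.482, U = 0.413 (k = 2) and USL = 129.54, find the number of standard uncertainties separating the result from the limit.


u = U / k = 0.413 / 2 = 0.2065
margin = |USL - x| = |129.54 - 126.482| = 3.058
z = margin / u = 3.058 / 0.2065
z = 14.8087

14.8087


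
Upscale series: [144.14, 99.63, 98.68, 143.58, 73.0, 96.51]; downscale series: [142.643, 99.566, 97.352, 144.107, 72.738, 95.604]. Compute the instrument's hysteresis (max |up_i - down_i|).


|144.14 - 142.643| = 1.4970
|99.63 - 99.566| = 0.0640
|98.68 - 97.352| = 1.3280
|143.58 - 144.107| = 0.5270
|73.0 - 72.738| = 0.2620
|96.51 - 95.604| = 0.9060
hysteresis = max(diffs) = 1.4970

1.4970


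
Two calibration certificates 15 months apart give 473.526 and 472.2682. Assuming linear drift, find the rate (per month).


rate = (v2 - v1) / months
= (472.2682 - 473.526) / 15
= -1.2578 / 15
= -0.0839

-0.0839


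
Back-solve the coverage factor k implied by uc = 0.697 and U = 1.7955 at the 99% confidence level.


k = U / uc
k = 1.7955 / 0.697
k = 2.576

2.576


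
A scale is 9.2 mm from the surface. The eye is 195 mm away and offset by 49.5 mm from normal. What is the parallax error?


error = h * offset / d
= 9.2 * 49.5 / 195
= 2.3354

2.3354


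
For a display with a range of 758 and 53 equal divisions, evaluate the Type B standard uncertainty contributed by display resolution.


resolution = range / divisions
resolution = 758 / 53 = 14.301887
u_res = resolution / (2*sqrt(3))
u_res = 14.301887 / 3.4641016
u_res = 4.1286

4.1286


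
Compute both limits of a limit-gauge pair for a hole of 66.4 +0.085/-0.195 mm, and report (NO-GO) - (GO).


GO = nominal - lower_tol (smallest hole = maximum material condition)
GO = 66.4 - 0.195 = 66.205
NO-GO = nominal + upper_tol (largest hole = least material condition)
NO-GO = 66.4 + 0.085 = 66.485
spread = NO-GO - GO = 66.485 - 66.205 = 0.2800

0.2800


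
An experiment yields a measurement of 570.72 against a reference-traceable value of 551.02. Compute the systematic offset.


Systematic error = measured - true
= 570.72 - 551.02
= 19.7000

19.7000


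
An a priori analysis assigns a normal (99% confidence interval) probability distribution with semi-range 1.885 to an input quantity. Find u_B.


u_B = half_width / 2.576
u_B = 1.885 / 2.576
u_B = 0.7318

0.7318


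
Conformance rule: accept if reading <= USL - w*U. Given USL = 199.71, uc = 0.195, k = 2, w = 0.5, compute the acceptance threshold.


U = k * uc = 2 * 0.195 = 0.39
guard band g = w * U = 0.5 * 0.39 = 0.195
AL = USL - g = 199.71 - 0.195
AL = 199.5150

199.5150


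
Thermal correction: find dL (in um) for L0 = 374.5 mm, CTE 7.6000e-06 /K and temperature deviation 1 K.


dL = L * alpha * dT
= 374.5 * 7.6000e-06 * 1
= 0.0028462 mm
dL_um = 0.0028462 * 1000 = 2.8462 um

2.8462


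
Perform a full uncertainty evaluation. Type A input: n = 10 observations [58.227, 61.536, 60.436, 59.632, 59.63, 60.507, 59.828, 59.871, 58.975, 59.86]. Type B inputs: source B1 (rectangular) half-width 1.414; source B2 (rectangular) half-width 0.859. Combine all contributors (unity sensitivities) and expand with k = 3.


mean = (58.227 + 61.536 + 60.436 + 59.632 + 59.63 + 60.507 + 59.828 + 59.871 + 58.975 + 59.86) / 10 = 59.8502
s = sqrt(sum((x - mean)^2)/(n-1)) = 0.8890909
u_A = s / sqrt(n) = 0.8890909 / sqrt(10) = 0.28115523
u_B1 = 1.414 / sqrt(3) = 0.81637328
u_B2 = 0.859 / sqrt(3) = 0.49594388
uc = sqrt(0.28115523^2 + 0.81637328^2 + 0.49594388^2) = 0.99572784
U = k * uc = 3 * 0.99572784
U = 2.9872

2.9872


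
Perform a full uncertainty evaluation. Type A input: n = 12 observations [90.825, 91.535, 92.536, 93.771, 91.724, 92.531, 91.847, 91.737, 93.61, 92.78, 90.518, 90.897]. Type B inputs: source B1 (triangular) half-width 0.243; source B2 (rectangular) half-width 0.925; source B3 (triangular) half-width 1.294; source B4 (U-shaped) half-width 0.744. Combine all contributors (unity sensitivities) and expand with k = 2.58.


mean = (90.825 + 91.535 + 92.536 + 93.771 + 91.724 + 92.531 + 91.847 + 91.737 + 93.61 + 92.78 + 90.518 + 90.897) / 12 = 92.02591667
s = sqrt(sum((x - mean)^2)/(n-1)) = 1.0477975
u_A = s / sqrt(n) = 1.0477975 / sqrt(12) = 0.30247308
u_B1 = 0.243 / sqrt(6) = 0.099204335
u_B2 = 0.925 / sqrt(3) = 0.534049
u_B3 = 1.294 / sqrt(6) = 0.52827329
u_B4 = 0.744 / sqrt(2) = 0.52608745
uc = sqrt(0.30247308^2 + 0.099204335^2 + 0.534049^2 + 0.52827329^2 + 0.52608745^2) = 0.97076283
U = k * uc = 2.58 * 0.97076283
U = 2.5046

2.5046


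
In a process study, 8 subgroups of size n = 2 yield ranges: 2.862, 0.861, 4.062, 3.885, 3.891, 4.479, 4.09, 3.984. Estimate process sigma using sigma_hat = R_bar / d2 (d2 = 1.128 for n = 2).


R_bar = (2.862 + 0.861 + 4.062 + 3.885 + 3.891 + 4.479 + 4.09 + 3.984) / 8
R_bar = 28.114 / 8 = 3.51425
sigma_hat = R_bar / d2 = 3.51425 / 1.128 = 3.1155

3.1155


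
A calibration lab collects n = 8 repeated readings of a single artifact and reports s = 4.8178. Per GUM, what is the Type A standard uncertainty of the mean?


u_A = s / sqrt(n)
u_A = 4.8178 / sqrt(8)
u_A = 4.8178 / 2.8284271
u_A = 1.7033

1.7033


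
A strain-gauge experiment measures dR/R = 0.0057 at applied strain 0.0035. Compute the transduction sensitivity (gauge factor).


GF = (dR/R) / epsilon
= 0.0057 / 0.0035
= 1.6286

1.6286


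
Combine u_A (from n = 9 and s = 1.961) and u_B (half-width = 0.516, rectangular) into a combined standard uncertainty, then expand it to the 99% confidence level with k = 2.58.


u_A = s / sqrt(n) = 1.961 / sqrt(9) = 0.65366667
u_B = half_width / sqrt(3) = 0.516 / sqrt(3) = 0.29791274
uc = sqrt(u_A^2 + u_B^2) = sqrt(0.65366667^2 + 0.29791274^2) = 0.71835375
U = k * uc = 2.58 * 0.71835375
U = 1.8534

1.8534


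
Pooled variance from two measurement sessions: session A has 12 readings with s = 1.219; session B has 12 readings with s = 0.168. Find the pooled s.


s_p = sqrt(((n1-1)*s1^2 + (n2-1)*s2^2) / (n1+n2-2))
numerator = (12-1)*1.219^2 + (12-1)*0.168^2 = 16.345571 + 0.310464 = 16.656035
denominator = 12 + 12 - 2 = 22
s_p^2 = 16.656035 / 22 = 0.7570925
s_p = sqrt(0.7570925) = 0.8701

0.8701


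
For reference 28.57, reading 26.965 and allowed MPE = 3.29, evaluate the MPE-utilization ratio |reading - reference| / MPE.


e = indication - reference = 26.965 - 28.57 = -1.6050
|e| = 1.6050
ratio = |e| / MPE = 1.6050 / 3.29
ratio = 0.4878

0.4878


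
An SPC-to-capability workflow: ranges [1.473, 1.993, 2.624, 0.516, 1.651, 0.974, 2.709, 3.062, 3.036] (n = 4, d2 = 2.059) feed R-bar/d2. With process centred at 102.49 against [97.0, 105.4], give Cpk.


R_bar = (1.473 + 1.993 + 2.624 + 0.516 + 1.651 + 0.974 + 2.709 + 3.062 + 3.036) / 9 = 2.0042222
sigma = R_bar / d2 = 2.0042222 / 2.059 = 0.97339592
Cp = (USL - LSL)/(6*sigma) = (105.4 - 97.0)/(6*0.97339592) = 1.4383
Cpu = (105.4 - 102.49)/(3*0.97339592) = 0.9965
Cpl = (102.49 - 97.0)/(3*0.97339592) = 1.8800
Cpk = min(Cpu, Cpl) = 0.9965

0.9965


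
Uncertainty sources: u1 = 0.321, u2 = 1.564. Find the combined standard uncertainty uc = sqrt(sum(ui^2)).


uc = sqrt(0.321^2 + 1.564^2)
uc = sqrt(2.549137)
uc = 1.5966

1.5966


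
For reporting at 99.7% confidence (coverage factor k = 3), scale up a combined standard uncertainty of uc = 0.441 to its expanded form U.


U = k * uc
U = 3 * 0.441
U = 1.3230

1.3230


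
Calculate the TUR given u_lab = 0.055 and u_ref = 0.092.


TUR = u_lab / u_ref
= 0.055 / 0.092
= 0.5978

0.5978


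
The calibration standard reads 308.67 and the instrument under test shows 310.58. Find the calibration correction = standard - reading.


Correction = standard - reading
= 308.67 - 310.58
= -1.9100

-1.9100


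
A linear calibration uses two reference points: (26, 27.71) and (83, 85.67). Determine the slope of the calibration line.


slope = (y2 - y1) / (x2 - x1)
= (85.67 - 27.71) / (83 - 26)
= 57.9600 / 57
= 1.0168

1.0168


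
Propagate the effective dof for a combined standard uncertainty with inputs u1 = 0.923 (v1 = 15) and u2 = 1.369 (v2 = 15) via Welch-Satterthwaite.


uc = sqrt(u1^2 + u2^2) = sqrt(0.923^2 + 1.369^2) = 1.6510875
v_eff = uc^4 / (u1^4/v1 + u2^4/v2)
= 1.6510875^4 / (0.923^4/15 + 1.369^4/15)
= 7.4315663 / 0.28255083
v_eff = 26.3017

26.3017


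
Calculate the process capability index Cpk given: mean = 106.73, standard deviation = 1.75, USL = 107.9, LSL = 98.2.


Cpu = (USL - mean) / (3*sigma) = (107.9 - 106.73) / (3*1.75) = 0.2229
Cpl = (mean - LSL) / (3*sigma) = (106.73 - 98.2) / (3*1.75) = 1.6248
Cpk = min(Cpu, Cpl) = 0.2229

0.2229


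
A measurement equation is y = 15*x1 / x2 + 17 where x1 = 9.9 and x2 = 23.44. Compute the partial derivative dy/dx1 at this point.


y = 15*x1 / x2 + 17
dy/dx1 = 15/x2
Evaluate at x2 = 23.44: c1 = 15 / 23.44
c1 = 0.6399

0.6399


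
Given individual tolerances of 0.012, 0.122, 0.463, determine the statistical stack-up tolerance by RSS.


RSS = sqrt(0.012^2 + 0.122^2 + 0.463^2)
= sqrt(0.229397)
= 0.4790

0.4790


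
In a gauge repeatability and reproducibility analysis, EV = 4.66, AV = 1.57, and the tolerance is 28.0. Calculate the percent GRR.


GRR = sqrt(EV^2 + AV^2) = sqrt(4.66^2 + 1.57^2) = 4.9173672
%GRR = GRR / tol * 100 = 4.9173672 / 28.0 * 100
%GRR = 17.5620

17.5620


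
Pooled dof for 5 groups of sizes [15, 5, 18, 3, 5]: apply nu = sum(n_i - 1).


nu = sum_i (n_i - 1)
nu = ((15 - 1) + (5 - 1) + (18 - 1) + (3 - 1) + (5 - 1))
nu = 14 + 4 + 17 + 2 + 4
nu = 41

41


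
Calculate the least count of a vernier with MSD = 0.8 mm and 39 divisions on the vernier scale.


LC = MSD / n_div
= 0.8 / 39
= 0.0205

0.0205


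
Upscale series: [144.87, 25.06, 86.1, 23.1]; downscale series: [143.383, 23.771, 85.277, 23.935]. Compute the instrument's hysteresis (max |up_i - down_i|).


|144.87 - 143.383| = 1.4870
|25.06 - 23.771| = 1.2890
|86.1 - 85.277| = 0.8230
|23.1 - 23.935| = 0.8350
hysteresis = max(diffs) = 1.4870

1.4870


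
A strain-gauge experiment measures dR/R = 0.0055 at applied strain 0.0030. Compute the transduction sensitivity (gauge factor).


GF = (dR/R) / epsilon
= 0.0055 / 0.0030
= 1.8333

1.8333


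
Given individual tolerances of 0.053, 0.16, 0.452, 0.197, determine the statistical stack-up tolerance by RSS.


RSS = sqrt(0.053^2 + 0.16^2 + 0.452^2 + 0.197^2)
= sqrt(0.271522)
= 0.5211

0.5211


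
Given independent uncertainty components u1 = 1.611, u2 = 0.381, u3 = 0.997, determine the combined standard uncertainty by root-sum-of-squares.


uc = sqrt(1.611^2 + 0.381^2 + 0.997^2)
uc = sqrt(3.734491)
uc = 1.9325

1.9325


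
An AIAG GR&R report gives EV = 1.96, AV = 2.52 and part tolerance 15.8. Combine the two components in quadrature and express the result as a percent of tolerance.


GRR = sqrt(EV^2 + AV^2) = sqrt(1.96^2 + 2.52^2) = 3.1924912
%GRR = GRR / tol * 100 = 3.1924912 / 15.8 * 100
%GRR = 20.2056

20.2056


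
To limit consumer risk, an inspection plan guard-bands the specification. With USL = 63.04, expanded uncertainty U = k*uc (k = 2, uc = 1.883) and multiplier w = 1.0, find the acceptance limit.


U = k * uc = 2 * 1.883 = 3.766
guard band g = w * U = 1.0 * 3.766 = 3.766
AL = USL - g = 63.04 - 3.766
AL = 59.2740

59.2740


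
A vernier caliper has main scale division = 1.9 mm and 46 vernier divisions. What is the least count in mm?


LC = MSD / n_div
= 1.9 / 46
= 0.0413

0.0413


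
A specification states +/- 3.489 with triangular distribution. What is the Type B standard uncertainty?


u_B = half_width / sqrt(6)
u_B = 3.489 / 2.4494897
u_B = 1.4244

1.4244


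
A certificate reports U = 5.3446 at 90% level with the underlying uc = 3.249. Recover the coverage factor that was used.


k = U / uc
k = 5.3446 / 3.249
k = 1.645

1.645


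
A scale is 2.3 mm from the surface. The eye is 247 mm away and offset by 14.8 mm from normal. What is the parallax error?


error = h * offset / d
= 2.3 * 14.8 / 247
= 0.1378

0.1378


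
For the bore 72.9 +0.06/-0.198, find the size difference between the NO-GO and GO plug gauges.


GO = nominal - lower_tol (smallest hole = maximum material condition)
GO = 72.9 - 0.198 = 72.702
NO-GO = nominal + upper_tol (largest hole = least material condition)
NO-GO = 72.9 + 0.06 = 72.96
spread = NO-GO - GO = 72.96 - 72.702 = 0.2580

0.2580


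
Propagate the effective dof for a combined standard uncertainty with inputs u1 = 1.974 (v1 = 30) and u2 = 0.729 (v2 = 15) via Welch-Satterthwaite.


uc = sqrt(u1^2 + u2^2) = sqrt(1.974^2 + 0.729^2) = 2.1043092
v_eff = uc^4 / (u1^4/v1 + u2^4/v2)
= 2.1043092^4 / (1.974^4/30 + 0.729^4/15)
= 19.608222 / 0.52496476
v_eff = 37.3515

37.3515


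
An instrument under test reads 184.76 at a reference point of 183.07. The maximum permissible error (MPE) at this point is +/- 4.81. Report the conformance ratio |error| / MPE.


e = indication - reference = 184.76 - 183.07 = 1.6900
|e| = 1.6900
ratio = |e| / MPE = 1.6900 / 4.81
ratio = 0.3514

0.3514


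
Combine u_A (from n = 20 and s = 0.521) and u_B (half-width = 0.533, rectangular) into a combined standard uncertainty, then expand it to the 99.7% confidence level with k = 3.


u_A = s / sqrt(n) = 0.521 / sqrt(20) = 0.11649914
u_B = half_width / sqrt(3) = 0.533 / sqrt(3) = 0.30772769
uc = sqrt(u_A^2 + u_B^2) = sqrt(0.11649914^2 + 0.30772769^2) = 0.32904161
U = k * uc = 3 * 0.32904161
U = 0.9871

0.9871


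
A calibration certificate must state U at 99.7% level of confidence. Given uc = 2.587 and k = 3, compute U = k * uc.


U = k * uc
U = 3 * 2.587
U = 7.7610

7.7610


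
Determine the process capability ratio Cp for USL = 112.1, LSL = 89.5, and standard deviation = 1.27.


Cp = (USL - LSL) / (6 * sigma)
= (112.1 - 89.5) / (6 * 1.27)
= 22.6000 / 7.6200
= 2.9659

2.9659


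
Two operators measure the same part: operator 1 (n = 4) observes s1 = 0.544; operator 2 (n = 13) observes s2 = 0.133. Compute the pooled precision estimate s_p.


s_p = sqrt(((n1-1)*s1^2 + (n2-1)*s2^2) / (n1+n2-2))
numerator = (4-1)*0.544^2 + (13-1)*0.133^2 = 0.887808 + 0.212268 = 1.100076
denominator = 4 + 13 - 2 = 15
s_p^2 = 1.100076 / 15 = 0.0733384
s_p = sqrt(0.0733384) = 0.2708

0.2708


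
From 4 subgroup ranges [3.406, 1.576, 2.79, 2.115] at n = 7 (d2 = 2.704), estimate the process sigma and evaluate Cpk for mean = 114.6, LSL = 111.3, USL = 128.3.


R_bar = (3.406 + 1.576 + 2.79 + 2.115) / 4 = 2.47175
sigma = R_bar / d2 = 2.47175 / 2.704 = 0.91410873
Cp = (USL - LSL)/(6*sigma) = (128.3 - 111.3)/(6*0.91410873) = 3.0996
Cpu = (128.3 - 114.6)/(3*0.91410873) = 4.9958
Cpl = (114.6 - 111.3)/(3*0.91410873) = 1.2034
Cpk = min(Cpu, Cpl) = 1.2034

1.2034


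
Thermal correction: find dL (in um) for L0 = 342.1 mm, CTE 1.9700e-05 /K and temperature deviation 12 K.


dL = L * alpha * dT
= 342.1 * 1.9700e-05 * 12
= 0.0808724 mm
dL_um = 0.0808724 * 1000 = 80.8724 um

80.8724


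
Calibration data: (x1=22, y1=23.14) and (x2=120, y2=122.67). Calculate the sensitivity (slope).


slope = (y2 - y1) / (x2 - x1)
= (122.67 - 23.14) / (120 - 22)
= 99.5300 / 98
= 1.0156

1.0156


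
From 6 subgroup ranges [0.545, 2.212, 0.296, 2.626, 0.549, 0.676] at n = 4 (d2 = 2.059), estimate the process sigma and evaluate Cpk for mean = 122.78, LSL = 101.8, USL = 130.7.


R_bar = (0.545 + 2.212 + 0.296 + 2.626 + 0.549 + 0.676) / 6 = 1.1506667
sigma = R_bar / d2 = 1.1506667 / 2.059 = 0.55884735
Cp = (USL - LSL)/(6*sigma) = (130.7 - 101.8)/(6*0.55884735) = 8.6189
Cpu = (130.7 - 122.78)/(3*0.55884735) = 4.7240
Cpl = (122.78 - 101.8)/(3*0.55884735) = 12.5139
Cpk = min(Cpu, Cpl) = 4.7240

4.7240


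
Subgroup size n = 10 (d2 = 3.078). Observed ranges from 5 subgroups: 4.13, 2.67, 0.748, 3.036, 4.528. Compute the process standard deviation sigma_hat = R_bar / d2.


R_bar = (4.13 + 2.67 + 0.748 + 3.036 + 4.528) / 5
R_bar = 15.112 / 5 = 3.0224
sigma_hat = R_bar / d2 = 3.0224 / 3.078 = 0.9819

0.9819


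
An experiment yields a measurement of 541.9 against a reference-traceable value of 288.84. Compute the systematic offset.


Systematic error = measured - true
= 541.9 - 288.84
= 253.0600

253.0600


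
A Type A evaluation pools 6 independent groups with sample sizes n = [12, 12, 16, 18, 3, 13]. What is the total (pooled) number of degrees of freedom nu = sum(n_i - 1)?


nu = sum_i (n_i - 1)
nu = ((12 - 1) + (12 - 1) + (16 - 1) + (18 - 1) + (3 - 1) + (13 - 1))
nu = 11 + 11 + 15 + 17 + 2 + 12
nu = 68

68


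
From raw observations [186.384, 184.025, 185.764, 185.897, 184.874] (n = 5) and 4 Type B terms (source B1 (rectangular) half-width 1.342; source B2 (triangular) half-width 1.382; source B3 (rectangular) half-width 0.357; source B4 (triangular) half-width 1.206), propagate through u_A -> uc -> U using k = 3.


mean = (186.384 + 184.025 + 185.764 + 185.897 + 184.874) / 5 = 185.3888
s = sqrt(sum((x - mean)^2)/(n-1)) = 0.93734129
u_A = s / sqrt(n) = 0.93734129 / sqrt(5) = 0.41919177
u_B1 = 1.342 / sqrt(3) = 0.77480406
u_B2 = 1.382 / sqrt(6) = 0.56419914
u_B3 = 0.357 / sqrt(3) = 0.20611405
u_B4 = 1.206 / sqrt(6) = 0.49234744
uc = sqrt(0.41919177^2 + 0.77480406^2 + 0.56419914^2 + 0.20611405^2 + 0.49234744^2) = 1.1744159
U = k * uc = 3 * 1.1744159
U = 3.5232

3.5232


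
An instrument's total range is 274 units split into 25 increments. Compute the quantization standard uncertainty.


resolution = range / divisions
resolution = 274 / 25 = 10.96
u_res = resolution / (2*sqrt(3))
u_res = 10.96 / 3.4641016
u_res = 3.1639

3.1639


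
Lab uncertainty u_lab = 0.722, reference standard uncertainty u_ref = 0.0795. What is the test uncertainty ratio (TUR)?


TUR = u_lab / u_ref
= 0.722 / 0.0795
= 9.0818

9.0818


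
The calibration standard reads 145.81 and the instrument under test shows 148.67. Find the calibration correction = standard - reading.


Correction = standard - reading
= 145.81 - 148.67
= -2.8600

-2.8600


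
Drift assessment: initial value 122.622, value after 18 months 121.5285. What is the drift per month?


rate = (v2 - v1) / months
= (121.5285 - 122.622) / 18
= -1.0935 / 18
= -0.0608

-0.0608


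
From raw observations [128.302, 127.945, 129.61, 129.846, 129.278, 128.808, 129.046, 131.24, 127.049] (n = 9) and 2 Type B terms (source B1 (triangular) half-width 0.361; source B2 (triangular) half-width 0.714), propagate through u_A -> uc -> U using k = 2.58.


mean = (128.302 + 127.945 + 129.61 + 129.846 + 129.278 + 128.808 + 129.046 + 131.24 + 127.049) / 9 = 129.0137778
s = sqrt(sum((x - mean)^2)/(n-1)) = 1.2055394
u_A = s / sqrt(n) = 1.2055394 / sqrt(9) = 0.40184647
u_B1 = 0.361 / sqrt(6) = 0.14737763
u_B2 = 0.714 / sqrt(6) = 0.29148928
uc = sqrt(0.40184647^2 + 0.14737763^2 + 0.29148928^2) = 0.51784819
U = k * uc = 2.58 * 0.51784819
U = 1.3360

1.3360


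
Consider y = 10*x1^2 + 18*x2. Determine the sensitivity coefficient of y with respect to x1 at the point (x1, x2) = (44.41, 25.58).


y = 10*x1^2 + 18*x2
dy/dx1 = 2*10*x1
Evaluate at x1 = 44.41: c1 = 20 * 44.41
c1 = 888.2000

888.2000


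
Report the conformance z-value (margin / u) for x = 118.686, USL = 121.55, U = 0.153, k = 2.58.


u = U / k = 0.153 / 2.58 = 0.059302326
margin = |USL - x| = |121.55 - 118.686| = 2.864
z = margin / u = 2.864 / 0.059302326
z = 48.2949

48.2949


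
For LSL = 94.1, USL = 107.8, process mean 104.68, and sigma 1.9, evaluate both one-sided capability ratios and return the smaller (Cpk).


Cpu = (USL - mean) / (3*sigma) = (107.8 - 104.68) / (3*1.9) = 0.5474
Cpl = (mean - LSL) / (3*sigma) = (104.68 - 94.1) / (3*1.9) = 1.8561
Cpk = min(Cpu, Cpl) = 0.5474

0.5474


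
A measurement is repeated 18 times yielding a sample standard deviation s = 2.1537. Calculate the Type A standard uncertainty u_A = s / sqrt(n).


u_A = s / sqrt(n)
u_A = 2.1537 / sqrt(18)
u_A = 2.1537 / 4.2426407
u_A = 0.5076

0.5076


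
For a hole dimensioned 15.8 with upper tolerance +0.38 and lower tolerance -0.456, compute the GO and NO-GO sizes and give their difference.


GO = nominal - lower_tol (smallest hole = maximum material condition)
GO = 15.8 - 0.456 = 15.344
NO-GO = nominal + upper_tol (largest hole = least material condition)
NO-GO = 15.8 + 0.38 = 16.18
spread = NO-GO - GO = 16.18 - 15.344 = 0.8360

0.8360


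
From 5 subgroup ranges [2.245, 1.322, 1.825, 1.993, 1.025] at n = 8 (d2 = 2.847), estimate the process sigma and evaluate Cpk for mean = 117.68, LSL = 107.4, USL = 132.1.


R_bar = (2.245 + 1.322 + 1.825 + 1.993 + 1.025) / 5 = 1.682
sigma = R_bar / d2 = 1.682 / 2.847 = 0.59079733
Cp = (USL - LSL)/(6*sigma) = (132.1 - 107.4)/(6*0.59079733) = 6.9680
Cpu = (132.1 - 117.68)/(3*0.59079733) = 8.1359
Cpl = (117.68 - 107.4)/(3*0.59079733) = 5.8001
Cpk = min(Cpu, Cpl) = 5.8001

5.8001


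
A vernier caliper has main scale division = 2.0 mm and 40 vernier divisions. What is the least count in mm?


LC = MSD / n_div
= 2.0 / 40
= 0.0500

0.0500


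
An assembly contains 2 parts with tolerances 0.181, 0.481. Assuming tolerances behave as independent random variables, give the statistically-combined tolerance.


RSS = sqrt(0.181^2 + 0.481^2)
= sqrt(0.264122)
= 0.5139

0.5139


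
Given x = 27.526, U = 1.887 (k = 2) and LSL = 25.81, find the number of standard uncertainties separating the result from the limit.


u = U / k = 1.887 / 2 = 0.9435
margin = |LSL - x| = |25.81 - 27.526| = 1.716
z = margin / u = 1.716 / 0.9435
z = 1.8188

1.8188


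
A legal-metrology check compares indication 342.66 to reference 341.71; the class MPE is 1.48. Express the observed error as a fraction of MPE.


e = indication - reference = 342.66 - 341.71 = 0.9500
|e| = 0.9500
ratio = |e| / MPE = 0.9500 / 1.48
ratio = 0.6419

0.6419


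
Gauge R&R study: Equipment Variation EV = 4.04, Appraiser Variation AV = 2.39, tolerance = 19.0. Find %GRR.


GRR = sqrt(EV^2 + AV^2) = sqrt(4.04^2 + 2.39^2) = 4.6940068
%GRR = GRR / tol * 100 = 4.6940068 / 19.0 * 100
%GRR = 24.7053

24.7053


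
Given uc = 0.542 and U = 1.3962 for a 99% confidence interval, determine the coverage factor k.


k = U / uc
k = 1.3962 / 0.542
k = 2.576

2.576


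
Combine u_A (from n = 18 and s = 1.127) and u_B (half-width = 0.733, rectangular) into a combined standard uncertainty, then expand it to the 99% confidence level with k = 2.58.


u_A = s / sqrt(n) = 1.127 / sqrt(18) = 0.26563645
u_B = half_width / sqrt(3) = 0.733 / sqrt(3) = 0.42319775
uc = sqrt(u_A^2 + u_B^2) = sqrt(0.26563645^2 + 0.42319775^2) = 0.49965894
U = k * uc = 2.58 * 0.49965894
U = 1.2891

1.2891


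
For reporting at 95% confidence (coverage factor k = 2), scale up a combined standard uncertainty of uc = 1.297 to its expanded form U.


U = k * uc
U = 2 * 1.297
U = 2.5940

2.5940


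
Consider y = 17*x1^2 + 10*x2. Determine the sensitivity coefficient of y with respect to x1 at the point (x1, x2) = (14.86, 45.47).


y = 17*x1^2 + 10*x2
dy/dx1 = 2*17*x1
Evaluate at x1 = 14.86: c1 = 34 * 14.86
c1 = 505.2400

505.2400


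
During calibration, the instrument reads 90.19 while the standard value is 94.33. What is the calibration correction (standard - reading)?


Correction = standard - reading
= 94.33 - 90.19
= 4.1400

4.1400


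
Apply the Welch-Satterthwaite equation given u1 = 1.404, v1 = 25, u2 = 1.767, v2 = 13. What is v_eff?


uc = sqrt(u1^2 + u2^2) = sqrt(1.404^2 + 1.767^2) = 2.2568795
v_eff = uc^4 / (u1^4/v1 + u2^4/v2)
= 2.2568795^4 / (1.404^4/25 + 1.767^4/13)
= 25.943794 / 0.90532682
v_eff = 28.6568

28.6568


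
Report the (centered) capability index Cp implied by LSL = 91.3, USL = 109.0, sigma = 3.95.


Cp = (USL - LSL) / (6 * sigma)
= (109.0 - 91.3) / (6 * 3.95)
= 17.7000 / 23.7000
= 0.7468

0.7468


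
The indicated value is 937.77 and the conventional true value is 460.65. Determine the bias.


Systematic error = measured - true
= 937.77 - 460.65
= 477.1200

477.1200


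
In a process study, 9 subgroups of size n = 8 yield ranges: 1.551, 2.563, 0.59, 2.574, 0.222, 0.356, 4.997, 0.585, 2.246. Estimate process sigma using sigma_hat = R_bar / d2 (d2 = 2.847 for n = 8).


R_bar = (1.551 + 2.563 + 0.59 + 2.574 + 0.222 + 0.356 + 4.997 + 0.585 + 2.246) / 9
R_bar = 15.684 / 9 = 1.7426667
sigma_hat = R_bar / d2 = 1.7426667 / 2.847 = 0.6121

0.6121


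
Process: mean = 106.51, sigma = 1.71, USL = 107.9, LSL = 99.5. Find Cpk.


Cpu = (USL - mean) / (3*sigma) = (107.9 - 106.51) / (3*1.71) = 0.2710
Cpl = (mean - LSL) / (3*sigma) = (106.51 - 99.5) / (3*1.71) = 1.3665
Cpk = min(Cpu, Cpl) = 0.2710

0.2710


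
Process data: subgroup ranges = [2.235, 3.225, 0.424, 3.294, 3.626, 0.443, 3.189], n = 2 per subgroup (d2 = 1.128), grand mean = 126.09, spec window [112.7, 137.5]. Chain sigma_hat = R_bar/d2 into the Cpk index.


R_bar = (2.235 + 3.225 + 0.424 + 3.294 + 3.626 + 0.443 + 3.189) / 7 = 2.348
sigma = R_bar / d2 = 2.348 / 1.128 = 2.0815603
Cp = (USL - LSL)/(6*sigma) = (137.5 - 112.7)/(6*2.0815603) = 1.9857
Cpu = (137.5 - 126.09)/(3*2.0815603) = 1.8272
Cpl = (126.09 - 112.7)/(3*2.0815603) = 2.1442
Cpk = min(Cpu, Cpl) = 1.8272

1.8272


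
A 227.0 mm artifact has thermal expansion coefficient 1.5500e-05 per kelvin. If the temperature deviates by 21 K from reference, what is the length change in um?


dL = L * alpha * dT
= 227.0 * 1.5500e-05 * 21
= 0.0738885 mm
dL_um = 0.0738885 * 1000 = 73.8885 um

73.8885


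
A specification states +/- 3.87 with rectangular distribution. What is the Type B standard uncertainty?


u_B = half_width / sqrt(3)
u_B = 3.87 / 1.7320508
u_B = 2.2343

2.2343


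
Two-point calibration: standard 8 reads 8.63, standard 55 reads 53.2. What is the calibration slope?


slope = (y2 - y1) / (x2 - x1)
= (53.2 - 8.63) / (55 - 8)
= 44.5700 / 47
= 0.9483

0.9483


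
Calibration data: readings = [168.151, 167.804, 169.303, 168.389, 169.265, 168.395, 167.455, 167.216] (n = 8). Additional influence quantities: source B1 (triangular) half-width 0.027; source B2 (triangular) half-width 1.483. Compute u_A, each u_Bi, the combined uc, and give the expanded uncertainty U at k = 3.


mean = (168.151 + 167.804 + 169.303 + 168.389 + 169.265 + 168.395 + 167.455 + 167.216) / 8 = 168.24725
s = sqrt(sum((x - mean)^2)/(n-1)) = 0.76431272
u_A = s / sqrt(n) = 0.76431272 / sqrt(8) = 0.27022535
u_B1 = 0.027 / sqrt(6) = 0.011022704
u_B2 = 1.483 / sqrt(6) = 0.60543221
uc = sqrt(0.27022535^2 + 0.011022704^2 + 0.60543221^2) = 0.6630923
U = k * uc = 3 * 0.6630923
U = 1.9893

1.9893


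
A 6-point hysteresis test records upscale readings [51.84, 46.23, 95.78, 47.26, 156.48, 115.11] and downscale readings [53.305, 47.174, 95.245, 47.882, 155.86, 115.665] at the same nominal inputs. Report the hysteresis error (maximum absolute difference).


|51.84 - 53.305| = 1.4650
|46.23 - 47.174| = 0.9440
|95.78 - 95.245| = 0.5350
|47.26 - 47.882| = 0.6220
|156.48 - 155.86| = 0.6200
|115.11 - 115.665| = 0.5550
hysteresis = max(diffs) = 1.4650

1.4650


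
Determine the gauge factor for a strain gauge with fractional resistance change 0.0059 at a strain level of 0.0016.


GF = (dR/R) / epsilon
= 0.0059 / 0.0016
= 3.6875

3.6875


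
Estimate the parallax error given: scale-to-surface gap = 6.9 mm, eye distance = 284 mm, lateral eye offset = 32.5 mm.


error = h * offset / d
= 6.9 * 32.5 / 284
= 0.7896

0.7896


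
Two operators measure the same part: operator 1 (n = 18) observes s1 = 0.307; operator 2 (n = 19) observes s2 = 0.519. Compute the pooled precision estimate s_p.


s_p = sqrt(((n1-1)*s1^2 + (n2-1)*s2^2) / (n1+n2-2))
numerator = (18-1)*0.307^2 + (19-1)*0.519^2 = 1.602233 + 4.848498 = 6.450731
denominator = 18 + 19 - 2 = 35
s_p^2 = 6.450731 / 35 = 0.1843066
s_p = sqrt(0.1843066) = 0.4293

0.4293


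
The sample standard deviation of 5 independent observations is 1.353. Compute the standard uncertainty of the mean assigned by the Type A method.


u_A = s / sqrt(n)
u_A = 1.353 / sqrt(5)
u_A = 1.353 / 2.236068
u_A = 0.6051

0.6051


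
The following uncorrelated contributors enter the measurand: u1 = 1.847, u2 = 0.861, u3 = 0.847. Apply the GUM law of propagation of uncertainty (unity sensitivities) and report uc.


uc = sqrt(1.847^2 + 0.861^2 + 0.847^2)
uc = sqrt(4.870139)
uc = 2.2068

2.2068


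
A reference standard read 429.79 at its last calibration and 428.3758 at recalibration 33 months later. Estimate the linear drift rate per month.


rate = (v2 - v1) / months
= (428.3758 - 429.79) / 33
= -1.4142 / 33
= -0.0429

-0.0429


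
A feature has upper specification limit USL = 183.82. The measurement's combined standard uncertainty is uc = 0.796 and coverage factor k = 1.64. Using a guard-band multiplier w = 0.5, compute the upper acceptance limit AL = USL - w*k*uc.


U = k * uc = 1.64 * 0.796 = 1.30544
guard band g = w * U = 0.5 * 1.30544 = 0.65272
AL = USL - g = 183.82 - 0.65272
AL = 183.1673

183.1673


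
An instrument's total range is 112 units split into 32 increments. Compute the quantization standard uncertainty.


resolution = range / divisions
resolution = 112 / 32 = 3.5
u_res = resolution / (2*sqrt(3))
u_res = 3.5 / 3.4641016
u_res = 1.0104

1.0104


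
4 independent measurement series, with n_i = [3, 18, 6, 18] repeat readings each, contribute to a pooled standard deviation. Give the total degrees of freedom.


nu = sum_i (n_i - 1)
nu = ((3 - 1) + (18 - 1) + (6 - 1) + (18 - 1))
nu = 2 + 17 + 5 + 17
nu = 41

41


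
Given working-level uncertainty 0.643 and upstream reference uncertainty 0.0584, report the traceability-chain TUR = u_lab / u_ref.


TUR = u_lab / u_ref
= 0.643 / 0.0584
= 11.0103

11.0103


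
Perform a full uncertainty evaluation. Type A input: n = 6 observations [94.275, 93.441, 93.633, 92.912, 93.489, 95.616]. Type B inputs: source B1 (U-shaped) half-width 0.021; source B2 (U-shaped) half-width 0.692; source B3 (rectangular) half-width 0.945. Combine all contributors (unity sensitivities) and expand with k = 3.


mean = (94.275 + 93.441 + 93.633 + 92.912 + 93.489 + 95.616) / 6 = 93.89433333
s = sqrt(sum((x - mean)^2)/(n-1)) = 0.94996035
u_A = s / sqrt(n) = 0.94996035 / sqrt(6) = 0.38781969
u_B1 = 0.021 / sqrt(2) = 0.014849242
u_B2 = 0.692 / sqrt(2) = 0.48931789
u_B3 = 0.945 / sqrt(3) = 0.545596
uc = sqrt(0.38781969^2 + 0.014849242^2 + 0.48931789^2 + 0.545596^2) = 0.82929585
U = k * uc = 3 * 0.82929585
U = 2.4879

2.4879


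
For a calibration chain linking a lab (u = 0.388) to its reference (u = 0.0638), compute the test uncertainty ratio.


TUR = u_lab / u_ref
= 0.388 / 0.0638
= 6.0815

6.0815


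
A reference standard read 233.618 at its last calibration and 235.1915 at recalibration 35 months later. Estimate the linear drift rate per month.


rate = (v2 - v1) / months
= (235.1915 - 233.618) / 35
= 1.5735 / 35
= 0.0450

0.0450


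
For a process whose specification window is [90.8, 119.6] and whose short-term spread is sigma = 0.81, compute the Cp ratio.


Cp = (USL - LSL) / (6 * sigma)
= (119.6 - 90.8) / (6 * 0.81)
= 28.8000 / 4.8600
= 5.9259

5.9259


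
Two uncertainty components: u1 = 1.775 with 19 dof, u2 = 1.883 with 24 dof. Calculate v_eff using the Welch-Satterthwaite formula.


uc = sqrt(u1^2 + u2^2) = sqrt(1.775^2 + 1.883^2) = 2.5877237
v_eff = uc^4 / (u1^4/v1 + u2^4/v2)
= 2.5877237^4 / (1.775^4/19 + 1.883^4/24)
= 44.84062 / 1.0462737
v_eff = 42.8574

42.8574


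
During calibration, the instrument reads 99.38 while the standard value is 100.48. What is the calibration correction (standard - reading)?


Correction = standard - reading
= 100.48 - 99.38
= 1.1000

1.1000


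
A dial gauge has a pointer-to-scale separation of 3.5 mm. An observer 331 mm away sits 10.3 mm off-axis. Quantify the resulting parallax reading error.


error = h * offset / d
= 3.5 * 10.3 / 331
= 0.1089

0.1089


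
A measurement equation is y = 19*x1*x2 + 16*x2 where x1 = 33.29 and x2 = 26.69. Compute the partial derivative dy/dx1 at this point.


y = 19*x1*x2 + 16*x2
dy/dx1 = 19*x2
Evaluate at x2 = 26.69: c1 = 19 * 26.69
c1 = 507.1100

507.1100


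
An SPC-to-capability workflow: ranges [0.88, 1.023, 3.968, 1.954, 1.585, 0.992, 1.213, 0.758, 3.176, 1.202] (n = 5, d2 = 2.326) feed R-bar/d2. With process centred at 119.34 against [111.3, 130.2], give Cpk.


R_bar = (0.88 + 1.023 + 3.968 + 1.954 + 1.585 + 0.992 + 1.213 + 0.758 + 3.176 + 1.202) / 10 = 1.6751
sigma = R_bar / d2 = 1.6751 / 2.326 = 0.72016337
Cp = (USL - LSL)/(6*sigma) = (130.2 - 111.3)/(6*0.72016337) = 4.3740
Cpu = (130.2 - 119.34)/(3*0.72016337) = 5.0266
Cpl = (119.34 - 111.3)/(3*0.72016337) = 3.7214
Cpk = min(Cpu, Cpl) = 3.7214

3.7214


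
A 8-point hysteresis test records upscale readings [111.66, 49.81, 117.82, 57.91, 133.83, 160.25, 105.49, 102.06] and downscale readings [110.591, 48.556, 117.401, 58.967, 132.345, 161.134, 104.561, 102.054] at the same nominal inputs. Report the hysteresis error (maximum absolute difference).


|111.66 - 110.591| = 1.0690
|49.81 - 48.556| = 1.2540
|117.82 - 117.401| = 0.4190
|57.91 - 58.967| = 1.0570
|133.83 - 132.345| = 1.4850
|160.25 - 161.134| = 0.8840
|105.49 - 104.561| = 0.9290
|102.06 - 102.054| = 0.0060
hysteresis = max(diffs) = 1.4850

1.4850


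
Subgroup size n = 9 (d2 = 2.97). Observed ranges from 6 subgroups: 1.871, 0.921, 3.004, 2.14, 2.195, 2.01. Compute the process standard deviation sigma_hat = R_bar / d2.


R_bar = (1.871 + 0.921 + 3.004 + 2.14 + 2.195 + 2.01) / 6
R_bar = 12.141 / 6 = 2.0235
sigma_hat = R_bar / d2 = 2.0235 / 2.97 = 0.6813

0.6813


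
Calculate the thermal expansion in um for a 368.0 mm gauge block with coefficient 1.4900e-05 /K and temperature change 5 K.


dL = L * alpha * dT
= 368.0 * 1.4900e-05 * 5
= 0.0274160 mm
dL_um = 0.0274160 * 1000 = 27.4160 um

27.4160


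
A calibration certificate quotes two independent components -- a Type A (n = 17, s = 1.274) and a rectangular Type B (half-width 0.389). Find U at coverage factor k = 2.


u_A = s / sqrt(n) = 1.274 / sqrt(17) = 0.30899039
u_B = half_width / sqrt(3) = 0.389 / sqrt(3) = 0.22458925
uc = sqrt(u_A^2 + u_B^2) = sqrt(0.30899039^2 + 0.22458925^2) = 0.38198873
U = k * uc = 2 * 0.38198873
U = 0.7640

0.7640


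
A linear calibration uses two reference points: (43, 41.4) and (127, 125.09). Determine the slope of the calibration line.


slope = (y2 - y1) / (x2 - x1)
= (125.09 - 41.4) / (127 - 43)
= 83.6900 / 84
= 0.9963

0.9963


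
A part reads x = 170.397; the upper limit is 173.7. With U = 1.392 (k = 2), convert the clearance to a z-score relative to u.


u = U / k = 1.392 / 2 = 0.696
margin = |USL - x| = |173.7 - 170.397| = 3.303
z = margin / u = 3.303 / 0.696
z = 4.7457

4.7457


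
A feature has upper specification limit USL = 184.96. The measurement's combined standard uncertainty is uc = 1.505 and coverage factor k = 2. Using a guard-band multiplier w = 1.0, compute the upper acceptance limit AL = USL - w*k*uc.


U = k * uc = 2 * 1.505 = 3.01
guard band g = w * U = 1.0 * 3.01 = 3.01
AL = USL - g = 184.96 - 3.01
AL = 181.9500

181.9500


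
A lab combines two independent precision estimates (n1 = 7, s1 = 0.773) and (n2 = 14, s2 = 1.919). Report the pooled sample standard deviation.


s_p = sqrt(((n1-1)*s1^2 + (n2-1)*s2^2) / (n1+n2-2))
numerator = (7-1)*0.773^2 + (14-1)*1.919^2 = 3.585174 + 47.873293 = 51.458467
denominator = 7 + 14 - 2 = 19
s_p^2 = 51.458467 / 19 = 2.7083404
s_p = sqrt(2.7083404) = 1.6457

1.6457


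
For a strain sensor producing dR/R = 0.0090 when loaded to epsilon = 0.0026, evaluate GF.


GF = (dR/R) / epsilon
= 0.0090 / 0.0026
= 3.4615

3.4615


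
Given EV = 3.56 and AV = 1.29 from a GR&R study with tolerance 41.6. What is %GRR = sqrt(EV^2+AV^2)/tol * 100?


GRR = sqrt(EV^2 + AV^2) = sqrt(3.56^2 + 1.29^2) = 3.7865155
%GRR = GRR / tol * 100 = 3.7865155 / 41.6 * 100
%GRR = 9.1022

9.1022


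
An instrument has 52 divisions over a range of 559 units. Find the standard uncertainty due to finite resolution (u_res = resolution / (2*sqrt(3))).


resolution = range / divisions
resolution = 559 / 52 = 10.75
u_res = resolution / (2*sqrt(3))
u_res = 10.75 / 3.4641016
u_res = 3.1033

3.1033
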